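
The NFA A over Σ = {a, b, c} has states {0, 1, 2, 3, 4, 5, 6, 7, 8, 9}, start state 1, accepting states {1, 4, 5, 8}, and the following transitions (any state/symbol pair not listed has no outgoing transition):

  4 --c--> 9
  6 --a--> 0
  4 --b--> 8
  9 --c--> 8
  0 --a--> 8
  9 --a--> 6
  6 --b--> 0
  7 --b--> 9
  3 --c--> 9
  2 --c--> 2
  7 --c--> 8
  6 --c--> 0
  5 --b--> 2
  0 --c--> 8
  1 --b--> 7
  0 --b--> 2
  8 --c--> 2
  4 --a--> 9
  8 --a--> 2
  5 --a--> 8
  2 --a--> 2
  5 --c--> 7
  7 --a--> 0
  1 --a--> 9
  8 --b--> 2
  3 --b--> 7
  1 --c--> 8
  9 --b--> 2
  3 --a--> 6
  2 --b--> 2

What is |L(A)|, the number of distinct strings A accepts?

The useful subgraph on states {0, 1, 6, 7, 8, 9} is acyclic, so L(A) is finite; the longest accepting path visits 6 useful states, giving maximum string length 5.
Counting accepting paths from 1 by length: 1 of length 0, 1 of length 1, 2 of length 2, 3 of length 3, 6 of length 4, 6 of length 5. Total 19.

19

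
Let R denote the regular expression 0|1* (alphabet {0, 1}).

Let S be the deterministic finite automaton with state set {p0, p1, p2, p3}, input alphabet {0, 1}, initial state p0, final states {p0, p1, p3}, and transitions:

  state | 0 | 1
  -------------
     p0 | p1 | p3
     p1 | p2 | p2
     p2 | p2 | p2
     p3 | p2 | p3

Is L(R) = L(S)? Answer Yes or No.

Converting the expression R to a DFA (subset construction, then merging equivalent states) gives the minimal DFA with states {r0, r1, r2, r3}, start state r0, accepting states {r0, r1, r2} and transitions r0: 0→r1, 1→r2; r1: 0→r3, 1→r3; r2: 0→r3, 1→r2; r3: 0→r3, 1→r3.
Exploring the product automaton R × S from the start pair (r0, p0), following both machines on each input symbol, reaches 4 state pairs: (r0, p0), (r1, p1), (r2, p3), (r3, p2).
R accepts in {r0, r1, r2} and S accepts in {p0, p1, p3}. In every reachable pair the two components are either both accepting — (r0, p0), (r1, p1), (r2, p3) — or both non-accepting, so no string is accepted by exactly one of the machines: L(R) \ L(S) and L(S) \ L(R) are both empty.
Hence every string is accepted by R iff it is accepted by S, and the two languages coincide.

Yes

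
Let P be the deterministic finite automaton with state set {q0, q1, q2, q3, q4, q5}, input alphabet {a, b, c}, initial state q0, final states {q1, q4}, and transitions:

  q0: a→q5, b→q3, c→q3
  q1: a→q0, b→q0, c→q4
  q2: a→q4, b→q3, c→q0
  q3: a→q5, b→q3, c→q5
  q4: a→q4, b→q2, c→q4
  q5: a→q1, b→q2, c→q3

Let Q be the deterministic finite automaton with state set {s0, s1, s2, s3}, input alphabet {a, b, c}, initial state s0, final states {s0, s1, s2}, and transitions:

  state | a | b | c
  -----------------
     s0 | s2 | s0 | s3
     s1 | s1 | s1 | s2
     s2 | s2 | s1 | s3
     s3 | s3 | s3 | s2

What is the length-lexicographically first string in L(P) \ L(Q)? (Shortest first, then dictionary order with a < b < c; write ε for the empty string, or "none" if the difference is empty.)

The string aac is accepted by P but not by Q.
No shorter string lies in the difference, and aac is the lexicographically first length-3 string in L(P) \ L(Q).

aac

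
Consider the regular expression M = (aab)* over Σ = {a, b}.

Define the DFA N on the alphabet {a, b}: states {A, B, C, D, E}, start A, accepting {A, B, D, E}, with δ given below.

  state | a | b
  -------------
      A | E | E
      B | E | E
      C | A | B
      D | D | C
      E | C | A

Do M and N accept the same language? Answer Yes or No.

The string a is accepted by N but rejected by M.
So L(M) ≠ L(N).

No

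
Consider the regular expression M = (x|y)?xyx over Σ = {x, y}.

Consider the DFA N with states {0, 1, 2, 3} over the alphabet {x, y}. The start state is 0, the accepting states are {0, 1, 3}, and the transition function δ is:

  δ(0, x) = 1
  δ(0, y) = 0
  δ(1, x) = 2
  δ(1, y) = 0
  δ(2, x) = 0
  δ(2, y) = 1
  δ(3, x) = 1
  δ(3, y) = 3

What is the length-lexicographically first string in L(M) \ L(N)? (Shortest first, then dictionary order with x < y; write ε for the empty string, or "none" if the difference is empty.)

The string xxyx is accepted by M but not by N.
No shorter string lies in the difference, and xxyx is the lexicographically first length-4 string in L(M) \ L(N).

xxyx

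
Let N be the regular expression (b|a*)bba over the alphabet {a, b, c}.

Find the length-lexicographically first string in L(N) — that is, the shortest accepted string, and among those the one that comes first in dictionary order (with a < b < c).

bba

By inspection of the expression, no string of length less than 3 matches, and bba is the lexicographically first match of length 3.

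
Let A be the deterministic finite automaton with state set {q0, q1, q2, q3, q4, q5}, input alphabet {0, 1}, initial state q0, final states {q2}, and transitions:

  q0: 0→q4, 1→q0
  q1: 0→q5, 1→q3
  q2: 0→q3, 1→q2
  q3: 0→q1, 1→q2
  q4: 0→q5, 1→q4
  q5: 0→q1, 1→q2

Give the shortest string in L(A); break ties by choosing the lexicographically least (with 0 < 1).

001

A breadth-first search from q0 reaches an accepting state first via the path q0 → q4 → q5 → q2 on input 001.
No string of length < 3 is accepted (BFS exhausts all shorter strings without reaching an accepting state), and 001 is the lexicographically least accepting string of length 3.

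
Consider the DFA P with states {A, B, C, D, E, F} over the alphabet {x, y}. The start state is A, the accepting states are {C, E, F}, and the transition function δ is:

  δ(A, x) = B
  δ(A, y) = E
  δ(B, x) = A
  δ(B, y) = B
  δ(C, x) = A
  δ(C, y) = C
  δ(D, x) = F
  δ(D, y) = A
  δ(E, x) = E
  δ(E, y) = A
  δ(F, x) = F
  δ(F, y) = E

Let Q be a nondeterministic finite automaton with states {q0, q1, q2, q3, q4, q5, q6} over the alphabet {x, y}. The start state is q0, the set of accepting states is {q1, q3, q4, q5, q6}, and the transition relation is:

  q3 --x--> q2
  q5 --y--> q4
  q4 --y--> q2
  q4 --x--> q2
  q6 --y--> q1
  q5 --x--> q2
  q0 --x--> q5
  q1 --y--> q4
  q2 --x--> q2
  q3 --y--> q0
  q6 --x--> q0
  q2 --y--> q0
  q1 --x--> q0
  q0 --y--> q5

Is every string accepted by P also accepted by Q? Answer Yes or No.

No

The string yx is in L(P) but not in L(Q).
So L(P) ⊄ L(Q).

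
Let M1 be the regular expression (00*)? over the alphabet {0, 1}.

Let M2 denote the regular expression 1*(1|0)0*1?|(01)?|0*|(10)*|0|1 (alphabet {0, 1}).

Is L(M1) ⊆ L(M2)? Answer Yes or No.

Yes

Converting the expression M1 to a DFA (subset construction, then merging equivalent states) gives the minimal DFA with states {r0, r1}, start state r0, accepting states {r0} and transitions r0: 0→r0, 1→r1; r1: 0→r1, 1→r1.
Converting the expression M2 to a DFA (subset construction, then merging equivalent states) gives the minimal DFA with states {t0, t1, t2, t3, t4, t5, t6, t7, t8, t9}, start state t0, accepting states {t0, t1, t2, t3, t4, t5, t7, t8} and transitions t0: 0→t1, 1→t2; t1: 0→t1, 1→t3; t2: 0→t4, 1→t5; t3: 0→t6, 1→t6; t4: 0→t1, 1→t7; t5: 0→t1, 1→t5; t6: 0→t6, 1→t6; t7: 0→t8, 1→t6; t8: 0→t6, 1→t9; t9: 0→t8, 1→t6.
Exploring the product automaton M1 × M2 from the start pair (r0, t0), following both machines on each input symbol, reaches 11 state pairs: (r0, t0), (r0, t1), (r1, t2), (r1, t3), (r1, t4), (r1, t5), (r1, t6), (r1, t1), (r1, t7), (r1, t8), (r1, t9).
M1 accepts in {r0} and M2 accepts in {t0, t1, t2, t3, t4, t5, t7, t8}. The reachable pairs whose M1-component is accepting are (r0, t0), (r0, t1); in each of them the M2-component is accepting too, so the product for L(M1) \ L(M2) (M1-component accepting, M2-component rejecting) has no reachable accepting pair and the difference is empty.
Hence every string in L(M1) is also in L(M2).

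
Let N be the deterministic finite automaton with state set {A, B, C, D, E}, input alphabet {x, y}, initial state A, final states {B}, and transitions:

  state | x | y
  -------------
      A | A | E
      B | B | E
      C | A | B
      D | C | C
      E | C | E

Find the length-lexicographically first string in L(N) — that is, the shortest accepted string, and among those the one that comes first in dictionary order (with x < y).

yxy

A breadth-first search from A reaches an accepting state first via the path A → E → C → B on input yxy.
No string of length < 3 is accepted (BFS exhausts all shorter strings without reaching an accepting state), and yxy is the lexicographically least accepting string of length 3.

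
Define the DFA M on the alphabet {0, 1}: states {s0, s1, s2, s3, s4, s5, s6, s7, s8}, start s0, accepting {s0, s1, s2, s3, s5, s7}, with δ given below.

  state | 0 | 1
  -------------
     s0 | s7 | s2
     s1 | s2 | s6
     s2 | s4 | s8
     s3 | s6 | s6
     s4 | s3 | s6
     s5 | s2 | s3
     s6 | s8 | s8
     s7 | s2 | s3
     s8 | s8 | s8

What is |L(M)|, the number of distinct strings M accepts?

7

The useful subgraph on states {s0, s2, s3, s4, s7} is acyclic, so L(M) is finite; the longest accepting path visits 5 useful states, giving maximum string length 4.
Counting accepting paths from s0 by length: 1 of length 0, 2 of length 1, 2 of length 2, 1 of length 3, 1 of length 4. Total 7.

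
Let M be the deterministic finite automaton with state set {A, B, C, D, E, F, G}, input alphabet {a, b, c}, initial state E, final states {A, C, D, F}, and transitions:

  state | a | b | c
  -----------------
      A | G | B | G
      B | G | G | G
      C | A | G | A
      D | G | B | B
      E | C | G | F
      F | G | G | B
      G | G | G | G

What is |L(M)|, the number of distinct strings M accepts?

4

The useful subgraph on states {A, C, E, F} is acyclic, so L(M) is finite; the longest accepting path visits 3 useful states, giving maximum string length 2.
Counting accepting paths from E by length: 2 of length 1, 2 of length 2. Total 4.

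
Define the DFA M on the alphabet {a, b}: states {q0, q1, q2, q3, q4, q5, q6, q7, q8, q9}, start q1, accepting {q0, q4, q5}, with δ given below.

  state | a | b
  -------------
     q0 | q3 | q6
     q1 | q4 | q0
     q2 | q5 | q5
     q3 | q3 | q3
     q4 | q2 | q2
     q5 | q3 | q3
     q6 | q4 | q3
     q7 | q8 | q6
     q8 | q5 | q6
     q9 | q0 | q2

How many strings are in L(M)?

The useful subgraph on states {q0, q1, q2, q4, q5, q6} is acyclic, so L(M) is finite; the longest accepting path visits 6 useful states, giving maximum string length 5.
Counting accepting paths from q1 by length: 2 of length 1, 5 of length 3, 4 of length 5. Total 11.

11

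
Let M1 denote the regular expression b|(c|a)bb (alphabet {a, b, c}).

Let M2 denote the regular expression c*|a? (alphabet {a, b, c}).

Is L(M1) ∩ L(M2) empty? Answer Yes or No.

Yes

Converting the expression M1 to a DFA (subset construction, then merging equivalent states) gives the minimal DFA with states {r0, r1, r2, r3, r4}, start state r0, accepting states {r2} and transitions r0: a→r1, b→r2, c→r1; r1: a→r3, b→r4, c→r3; r2: a→r3, b→r3, c→r3; r3: a→r3, b→r3, c→r3; r4: a→r3, b→r2, c→r3.
Converting the expression M2 to a DFA (subset construction, then merging equivalent states) gives the minimal DFA with states {t0, t1, t2, t3}, start state t0, accepting states {t0, t1, t3} and transitions t0: a→t1, b→t2, c→t3; t1: a→t2, b→t2, c→t2; t2: a→t2, b→t2, c→t2; t3: a→t2, b→t2, c→t3.
Exploring the product automaton M1 × M2 from the start pair (r0, t0), following both machines on each input symbol, reaches 7 state pairs: (r0, t0), (r1, t1), (r2, t2), (r1, t3), (r3, t2), (r4, t2), (r3, t3).
M1 accepts in {r2} and M2 accepts in {t0, t1, t3}; no reachable pair has both components accepting, so no string drives both machines to acceptance simultaneously and L(M1) ∩ L(M2) = ∅.
So no string is accepted by both, and the intersection is empty.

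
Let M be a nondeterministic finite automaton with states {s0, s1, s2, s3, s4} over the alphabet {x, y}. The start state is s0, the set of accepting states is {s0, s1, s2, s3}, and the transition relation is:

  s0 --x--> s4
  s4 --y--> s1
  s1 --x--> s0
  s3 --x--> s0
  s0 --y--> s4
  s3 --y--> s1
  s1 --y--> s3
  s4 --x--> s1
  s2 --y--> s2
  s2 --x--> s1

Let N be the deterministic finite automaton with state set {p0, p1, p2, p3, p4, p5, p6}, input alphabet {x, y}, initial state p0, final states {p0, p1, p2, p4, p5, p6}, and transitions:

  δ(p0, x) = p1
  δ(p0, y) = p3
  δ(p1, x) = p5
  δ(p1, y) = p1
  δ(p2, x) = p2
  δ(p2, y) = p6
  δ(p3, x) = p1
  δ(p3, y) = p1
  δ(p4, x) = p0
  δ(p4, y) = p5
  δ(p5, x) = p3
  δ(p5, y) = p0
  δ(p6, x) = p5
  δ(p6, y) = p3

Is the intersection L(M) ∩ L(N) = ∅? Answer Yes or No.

No

The empty string ε is accepted by both M and N.
Hence L(M) ∩ L(N) ≠ ∅.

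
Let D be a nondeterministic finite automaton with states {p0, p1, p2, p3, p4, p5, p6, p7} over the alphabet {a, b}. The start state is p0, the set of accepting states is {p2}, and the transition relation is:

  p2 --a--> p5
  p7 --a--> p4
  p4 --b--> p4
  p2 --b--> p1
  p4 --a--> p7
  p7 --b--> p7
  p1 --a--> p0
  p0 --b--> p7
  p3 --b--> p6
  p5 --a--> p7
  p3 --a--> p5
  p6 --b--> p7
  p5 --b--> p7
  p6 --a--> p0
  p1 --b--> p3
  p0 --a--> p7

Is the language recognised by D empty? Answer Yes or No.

Yes

The states reachable from the start state are {p0, p4, p7}.
None of the accepting states {p2} is reachable, so no string is accepted and L(D) = ∅.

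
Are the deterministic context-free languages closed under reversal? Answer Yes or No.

L = {c bⁿaⁿ : n≥0} ∪ {d b²ⁿaⁿ : n≥0} is a DCFL: the first symbol tells a deterministic PDA whether to pop one or two b's per a. Its reversal Lᴿ = {aⁿbⁿ c : n≥0} ∪ {aⁿb²ⁿ d : n≥0} is not. DCFLs are closed under right quotient by regular languages, and Lᴿ/{c, d} = {aⁿbⁿ : n≥0} ∪ {aⁿb²ⁿ : n≥0} — the standard context-free language accepted by no deterministic PDA (intuitively the machine would have to commit to a b-to-a ratio before the distinguishing marker arrives; formally, a DPDA for it would have a single run on aⁿb²ⁿ, accepting after the prefix aⁿbⁿ and accepting again after n more b's; an ordinary PDA that simulates it on a's and b's and, at any moment when it is accepting, may switch to reading only a fresh letter e while feeding each e to the simulation as a b, would accept aⁱbʲeᵏ (k≥1) exactly when both aⁱbʲ and aⁱbʲ⁺ᵏ are in the language, i.e. its language intersected with the regular set a*b*e⁺ would be exactly {aⁿbⁿeⁿ : n≥1} — impossible, since context-free languages are closed under intersection with regular sets and {aⁿbⁿeⁿ} is not context-free). So Lᴿ cannot be a DCFL.

No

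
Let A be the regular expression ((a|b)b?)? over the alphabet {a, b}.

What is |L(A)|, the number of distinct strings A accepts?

The expression has no Kleene star, so L(A) is finite. Expanding the alternatives gives {ε, a, b, ab, bb}.
That is 1 of length 0, 2 of length 1, 2 of length 2: 5 strings in all.

5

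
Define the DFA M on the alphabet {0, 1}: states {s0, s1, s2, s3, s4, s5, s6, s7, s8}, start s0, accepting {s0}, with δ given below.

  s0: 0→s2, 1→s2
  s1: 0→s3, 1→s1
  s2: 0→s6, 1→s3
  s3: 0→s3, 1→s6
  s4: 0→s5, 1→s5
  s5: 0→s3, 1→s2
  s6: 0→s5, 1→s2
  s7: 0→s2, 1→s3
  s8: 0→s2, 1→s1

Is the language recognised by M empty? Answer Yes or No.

The empty string ε is accepted: the run s0 ends in the accepting state s0.
Since at least one string is accepted, L(M) is not empty.

No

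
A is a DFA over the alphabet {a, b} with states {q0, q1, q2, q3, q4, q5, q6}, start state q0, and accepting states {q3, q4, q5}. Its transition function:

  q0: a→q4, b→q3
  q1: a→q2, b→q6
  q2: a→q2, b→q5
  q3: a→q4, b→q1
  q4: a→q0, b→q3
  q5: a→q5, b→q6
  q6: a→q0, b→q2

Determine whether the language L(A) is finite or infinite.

infinite

State q2 is reachable from the start and can reach an accepting state, and it lies on the cycle q2 → q2.
Traversing that cycle any number of times yields accepted strings of unbounded length, so the language is infinite.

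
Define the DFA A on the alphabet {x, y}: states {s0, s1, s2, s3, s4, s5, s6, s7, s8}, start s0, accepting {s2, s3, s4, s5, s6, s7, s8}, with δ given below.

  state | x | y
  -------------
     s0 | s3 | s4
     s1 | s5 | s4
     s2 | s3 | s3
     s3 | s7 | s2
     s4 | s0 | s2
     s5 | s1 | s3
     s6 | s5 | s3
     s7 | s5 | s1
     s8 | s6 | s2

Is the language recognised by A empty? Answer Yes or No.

No

The string x is accepted: the run s0 → s3 ends in the accepting state s3.
Since at least one string is accepted, L(A) is not empty.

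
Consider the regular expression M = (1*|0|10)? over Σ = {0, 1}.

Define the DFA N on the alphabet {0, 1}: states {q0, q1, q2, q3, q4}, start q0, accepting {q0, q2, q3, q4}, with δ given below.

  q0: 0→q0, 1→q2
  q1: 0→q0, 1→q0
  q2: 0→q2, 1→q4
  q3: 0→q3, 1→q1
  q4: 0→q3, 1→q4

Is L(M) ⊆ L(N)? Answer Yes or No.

Converting the expression M to a DFA (subset construction, then merging equivalent states) gives the minimal DFA with states {m0, m1, m2, m3, m4}, start state m0, accepting states {m0, m1, m2, m4} and transitions m0: 0→m1, 1→m2; m1: 0→m3, 1→m3; m2: 0→m1, 1→m4; m3: 0→m3, 1→m3; m4: 0→m3, 1→m4.
Exploring the product automaton M × N from the start pair (m0, q0), following both machines on each input symbol, reaches 10 state pairs: (m0, q0), (m1, q0), (m2, q2), (m3, q0), (m3, q2), (m1, q2), (m4, q4), (m3, q4), (m3, q3), (m3, q1).
M accepts in {m0, m1, m2, m4} and N accepts in {q0, q2, q3, q4}. The reachable pairs whose M-component is accepting are (m0, q0), (m1, q0), (m2, q2), (m1, q2), (m4, q4); in each of them the N-component is accepting too, so the product for L(M) \ L(N) (M-component accepting, N-component rejecting) has no reachable accepting pair and the difference is empty.
Hence every string in L(M) is also in L(N).

Yes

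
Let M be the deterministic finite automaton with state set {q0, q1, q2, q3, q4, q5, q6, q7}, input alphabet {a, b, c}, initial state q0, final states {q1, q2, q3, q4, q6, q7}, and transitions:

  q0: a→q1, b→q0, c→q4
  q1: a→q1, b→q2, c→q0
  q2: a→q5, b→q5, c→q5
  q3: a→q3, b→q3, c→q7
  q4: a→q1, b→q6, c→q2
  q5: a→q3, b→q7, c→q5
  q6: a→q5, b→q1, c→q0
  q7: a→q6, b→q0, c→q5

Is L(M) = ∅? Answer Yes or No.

No

The string a is accepted: the run q0 → q1 ends in the accepting state q1.
Since at least one string is accepted, L(M) is not empty.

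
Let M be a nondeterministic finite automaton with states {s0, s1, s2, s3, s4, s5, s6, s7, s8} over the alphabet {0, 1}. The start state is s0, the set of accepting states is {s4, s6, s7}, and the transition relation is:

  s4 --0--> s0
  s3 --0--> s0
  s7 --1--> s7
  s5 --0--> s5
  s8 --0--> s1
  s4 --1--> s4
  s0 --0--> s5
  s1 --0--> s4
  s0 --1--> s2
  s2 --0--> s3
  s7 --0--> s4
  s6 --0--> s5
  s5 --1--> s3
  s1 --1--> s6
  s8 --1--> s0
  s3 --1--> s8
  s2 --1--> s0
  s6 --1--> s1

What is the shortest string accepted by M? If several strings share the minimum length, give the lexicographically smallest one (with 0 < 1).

01100

A breadth-first search from s0 reaches an accepting state first via the path s0 → s5 → s3 → s8 → s1 → s4 on input 01100.
No string of length < 5 is accepted (BFS exhausts all shorter strings without reaching an accepting state), and 01100 is the lexicographically least accepting string of length 5.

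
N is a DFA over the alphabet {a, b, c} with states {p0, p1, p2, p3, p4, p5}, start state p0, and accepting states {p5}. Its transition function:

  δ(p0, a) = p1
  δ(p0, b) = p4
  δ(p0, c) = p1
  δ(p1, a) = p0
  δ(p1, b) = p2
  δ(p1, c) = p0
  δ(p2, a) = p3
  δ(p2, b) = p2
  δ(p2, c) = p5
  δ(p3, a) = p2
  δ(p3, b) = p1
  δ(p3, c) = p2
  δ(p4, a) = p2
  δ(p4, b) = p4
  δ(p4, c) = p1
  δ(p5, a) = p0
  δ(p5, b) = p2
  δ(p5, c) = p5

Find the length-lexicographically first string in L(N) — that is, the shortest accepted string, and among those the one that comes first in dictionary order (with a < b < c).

abc

A breadth-first search from p0 reaches an accepting state first via the path p0 → p1 → p2 → p5 on input abc.
No string of length < 3 is accepted (BFS exhausts all shorter strings without reaching an accepting state), and abc is the lexicographically least accepting string of length 3.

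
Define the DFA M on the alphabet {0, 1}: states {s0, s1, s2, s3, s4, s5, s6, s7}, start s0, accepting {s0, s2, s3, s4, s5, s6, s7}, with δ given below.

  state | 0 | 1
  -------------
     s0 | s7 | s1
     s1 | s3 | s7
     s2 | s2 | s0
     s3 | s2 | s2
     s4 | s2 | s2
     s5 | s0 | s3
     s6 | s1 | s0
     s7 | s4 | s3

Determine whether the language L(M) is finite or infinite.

infinite

State s0 is reachable from the start and can reach an accepting state, and it lies on the cycle s0 → s1 → s3 → s2 → s0.
Traversing that cycle any number of times yields accepted strings of unbounded length, so the language is infinite.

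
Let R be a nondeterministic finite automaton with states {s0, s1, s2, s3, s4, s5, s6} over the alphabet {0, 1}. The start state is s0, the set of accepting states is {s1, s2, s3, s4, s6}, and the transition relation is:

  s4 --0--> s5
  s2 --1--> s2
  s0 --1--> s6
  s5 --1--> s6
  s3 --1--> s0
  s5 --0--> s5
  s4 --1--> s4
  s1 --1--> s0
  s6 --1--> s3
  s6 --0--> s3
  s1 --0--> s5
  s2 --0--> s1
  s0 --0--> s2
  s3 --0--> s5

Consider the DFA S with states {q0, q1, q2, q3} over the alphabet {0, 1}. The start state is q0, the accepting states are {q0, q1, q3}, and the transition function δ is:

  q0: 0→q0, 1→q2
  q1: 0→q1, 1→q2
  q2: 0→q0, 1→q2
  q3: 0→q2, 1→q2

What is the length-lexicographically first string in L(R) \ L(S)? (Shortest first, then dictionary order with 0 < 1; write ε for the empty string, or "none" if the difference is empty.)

1

The string 1 is accepted by R but not by S.
No shorter string lies in the difference, and 1 is the lexicographically first length-1 string in L(R) \ L(S).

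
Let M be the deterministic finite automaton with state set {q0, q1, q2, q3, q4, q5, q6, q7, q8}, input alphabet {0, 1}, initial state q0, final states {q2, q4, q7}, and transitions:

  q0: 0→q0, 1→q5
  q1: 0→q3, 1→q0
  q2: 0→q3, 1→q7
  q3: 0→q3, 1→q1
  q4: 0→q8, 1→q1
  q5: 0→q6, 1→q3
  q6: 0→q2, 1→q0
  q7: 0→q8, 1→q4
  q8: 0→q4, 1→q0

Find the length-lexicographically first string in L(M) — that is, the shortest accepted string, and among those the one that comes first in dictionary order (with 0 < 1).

A breadth-first search from q0 reaches an accepting state first via the path q0 → q5 → q6 → q2 on input 100.
No string of length < 3 is accepted (BFS exhausts all shorter strings without reaching an accepting state), and 100 is the lexicographically least accepting string of length 3.

100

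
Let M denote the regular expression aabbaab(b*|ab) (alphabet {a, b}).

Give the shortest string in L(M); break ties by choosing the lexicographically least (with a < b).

By inspection of the expression, no string of length less than 7 matches, and aabbaab is the lexicographically first match of length 7.

aabbaab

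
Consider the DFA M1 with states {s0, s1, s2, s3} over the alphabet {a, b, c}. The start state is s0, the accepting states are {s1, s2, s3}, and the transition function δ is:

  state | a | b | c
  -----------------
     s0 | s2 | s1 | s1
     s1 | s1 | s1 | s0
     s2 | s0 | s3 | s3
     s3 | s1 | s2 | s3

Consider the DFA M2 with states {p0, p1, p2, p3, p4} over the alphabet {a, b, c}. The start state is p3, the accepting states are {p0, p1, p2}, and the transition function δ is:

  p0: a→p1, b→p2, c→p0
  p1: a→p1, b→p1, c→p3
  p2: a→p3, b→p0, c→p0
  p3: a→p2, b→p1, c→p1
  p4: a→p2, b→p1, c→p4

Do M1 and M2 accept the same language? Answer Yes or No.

Yes

Exploring the product automaton M1 × M2 from the start pair (s0, p3), following both machines on each input symbol, reaches 4 state pairs: (s0, p3), (s2, p2), (s1, p1), (s3, p0).
M1 accepts in {s1, s2, s3} and M2 accepts in {p0, p1, p2}. In every reachable pair the two components are either both accepting — (s2, p2), (s1, p1), (s3, p0) — or both non-accepting, so no string is accepted by exactly one of the machines: L(M1) \ L(M2) and L(M2) \ L(M1) are both empty.
Hence every string is accepted by M1 iff it is accepted by M2, and the two languages coincide.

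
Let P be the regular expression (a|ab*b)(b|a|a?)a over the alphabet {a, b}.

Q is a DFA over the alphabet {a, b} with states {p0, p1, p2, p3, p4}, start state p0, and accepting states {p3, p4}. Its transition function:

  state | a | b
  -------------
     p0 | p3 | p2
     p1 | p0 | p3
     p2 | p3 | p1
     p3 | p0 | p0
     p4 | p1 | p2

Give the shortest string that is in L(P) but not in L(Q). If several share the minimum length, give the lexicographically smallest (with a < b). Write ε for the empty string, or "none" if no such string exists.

The string aa is accepted by P but not by Q.
No shorter string lies in the difference, and aa is the lexicographically first length-2 string in L(P) \ L(Q).

aa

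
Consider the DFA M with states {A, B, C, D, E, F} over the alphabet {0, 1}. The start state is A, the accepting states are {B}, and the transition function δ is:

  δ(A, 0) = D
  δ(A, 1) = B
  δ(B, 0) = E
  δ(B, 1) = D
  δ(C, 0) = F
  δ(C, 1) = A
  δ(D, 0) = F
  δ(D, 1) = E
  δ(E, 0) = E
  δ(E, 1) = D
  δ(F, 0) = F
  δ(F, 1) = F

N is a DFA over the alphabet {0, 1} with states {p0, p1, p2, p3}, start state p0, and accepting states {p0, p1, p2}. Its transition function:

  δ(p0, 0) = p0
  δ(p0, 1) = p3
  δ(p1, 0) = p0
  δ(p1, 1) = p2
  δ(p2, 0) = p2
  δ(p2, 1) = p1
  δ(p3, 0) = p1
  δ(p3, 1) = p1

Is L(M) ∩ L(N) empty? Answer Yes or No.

Yes

Exploring the product automaton M × N from the start pair (A, p0), following both machines on each input symbol, reaches 14 state pairs: (A, p0), (D, p0), (B, p3), (F, p0), (E, p3), (E, p1), (D, p1), (F, p3), (E, p0), (D, p2), (E, p2), (F, p1), (D, p3), (F, p2).
M accepts in {B} and N accepts in {p0, p1, p2}; no reachable pair has both components accepting, so no string drives both machines to acceptance simultaneously and L(M) ∩ L(N) = ∅.
So no string is accepted by both, and the intersection is empty.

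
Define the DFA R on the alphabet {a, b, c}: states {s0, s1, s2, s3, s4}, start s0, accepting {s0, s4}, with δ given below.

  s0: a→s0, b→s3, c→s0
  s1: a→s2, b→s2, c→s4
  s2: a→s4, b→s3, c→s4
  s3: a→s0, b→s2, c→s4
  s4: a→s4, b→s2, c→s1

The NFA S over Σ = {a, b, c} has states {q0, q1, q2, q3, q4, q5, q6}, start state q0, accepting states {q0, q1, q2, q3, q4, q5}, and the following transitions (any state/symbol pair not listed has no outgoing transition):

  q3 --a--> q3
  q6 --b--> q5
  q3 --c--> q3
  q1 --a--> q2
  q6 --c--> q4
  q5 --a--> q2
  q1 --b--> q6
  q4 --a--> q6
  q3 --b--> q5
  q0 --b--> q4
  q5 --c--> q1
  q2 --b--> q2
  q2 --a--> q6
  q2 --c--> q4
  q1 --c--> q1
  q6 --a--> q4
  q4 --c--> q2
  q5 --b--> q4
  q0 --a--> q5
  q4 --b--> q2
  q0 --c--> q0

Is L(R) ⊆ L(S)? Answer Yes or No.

The string ba is in L(R) but not in L(S).
So L(R) ⊄ L(S).

No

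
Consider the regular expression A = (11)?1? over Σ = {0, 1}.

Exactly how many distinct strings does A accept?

The expression has no Kleene star, so L(A) is finite. Expanding the alternatives gives {ε, 1, 11, 111}.
That is 1 of length 0, 1 of length 1, 1 of length 2, 1 of length 3: 4 strings in all.

4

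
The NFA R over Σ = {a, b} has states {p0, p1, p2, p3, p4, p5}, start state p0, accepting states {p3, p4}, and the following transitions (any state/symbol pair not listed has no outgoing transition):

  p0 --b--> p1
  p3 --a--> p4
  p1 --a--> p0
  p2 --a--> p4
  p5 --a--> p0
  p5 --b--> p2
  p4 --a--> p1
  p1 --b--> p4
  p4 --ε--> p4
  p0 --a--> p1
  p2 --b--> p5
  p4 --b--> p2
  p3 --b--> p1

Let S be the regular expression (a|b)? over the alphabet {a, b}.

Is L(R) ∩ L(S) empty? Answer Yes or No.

Converting the expression S to a DFA (subset construction, then merging equivalent states) gives the minimal DFA with states {s0, s1, s2}, start state s0, accepting states {s0, s1} and transitions s0: a→s1, b→s1; s1: a→s2, b→s2; s2: a→s2, b→s2.
Exploring the product automaton R × S from the start pair (p0, s0), following both machines on each input symbol, reaches 7 state pairs: (p0, s0), (p1, s1), (p0, s2), (p4, s2), (p1, s2), (p2, s2), (p5, s2).
R accepts in {p3, p4} and S accepts in {s0, s1}; no reachable pair has both components accepting, so no string drives both machines to acceptance simultaneously and L(R) ∩ L(S) = ∅.
So no string is accepted by both, and the intersection is empty.

Yes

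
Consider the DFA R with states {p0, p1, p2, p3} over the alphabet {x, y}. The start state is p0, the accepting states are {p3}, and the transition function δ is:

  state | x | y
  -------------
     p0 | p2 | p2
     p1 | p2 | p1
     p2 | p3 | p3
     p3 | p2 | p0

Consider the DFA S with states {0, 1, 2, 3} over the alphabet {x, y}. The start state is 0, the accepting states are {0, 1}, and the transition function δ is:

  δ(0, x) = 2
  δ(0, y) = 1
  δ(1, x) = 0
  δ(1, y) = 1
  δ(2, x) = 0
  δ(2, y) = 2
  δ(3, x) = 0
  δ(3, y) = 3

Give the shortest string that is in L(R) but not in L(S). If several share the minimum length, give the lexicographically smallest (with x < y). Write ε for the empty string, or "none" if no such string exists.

xy

The string xy is accepted by R but not by S.
No shorter string lies in the difference, and xy is the lexicographically first length-2 string in L(R) \ L(S).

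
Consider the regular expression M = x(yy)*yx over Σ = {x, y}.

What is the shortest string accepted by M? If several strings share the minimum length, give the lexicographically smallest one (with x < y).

xyx

By inspection of the expression, no string of length less than 3 matches, and xyx is the lexicographically first match of length 3.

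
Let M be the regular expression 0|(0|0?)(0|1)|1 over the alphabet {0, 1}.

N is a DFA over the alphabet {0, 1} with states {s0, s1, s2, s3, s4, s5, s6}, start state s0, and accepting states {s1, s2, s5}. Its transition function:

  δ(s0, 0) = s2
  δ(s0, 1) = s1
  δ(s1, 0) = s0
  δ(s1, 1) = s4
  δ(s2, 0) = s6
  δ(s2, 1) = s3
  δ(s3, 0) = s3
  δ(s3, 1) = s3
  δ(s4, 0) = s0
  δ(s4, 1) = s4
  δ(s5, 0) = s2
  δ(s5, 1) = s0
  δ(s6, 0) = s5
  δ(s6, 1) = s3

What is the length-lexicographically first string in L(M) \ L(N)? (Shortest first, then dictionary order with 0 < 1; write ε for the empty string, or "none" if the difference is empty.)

The string 00 is accepted by M but not by N.
No shorter string lies in the difference, and 00 is the lexicographically first length-2 string in L(M) \ L(N).

00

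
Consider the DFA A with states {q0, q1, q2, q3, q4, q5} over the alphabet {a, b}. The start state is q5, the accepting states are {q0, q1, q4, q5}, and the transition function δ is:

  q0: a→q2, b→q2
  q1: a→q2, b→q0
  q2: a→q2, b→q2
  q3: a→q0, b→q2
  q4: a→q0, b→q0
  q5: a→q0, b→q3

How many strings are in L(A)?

3

The useful subgraph on states {q0, q3, q5} is acyclic, so L(A) is finite; the longest accepting path visits 3 useful states, giving maximum string length 2.
Counting accepting paths from q5 by length: 1 of length 0, 1 of length 1, 1 of length 2. Total 3.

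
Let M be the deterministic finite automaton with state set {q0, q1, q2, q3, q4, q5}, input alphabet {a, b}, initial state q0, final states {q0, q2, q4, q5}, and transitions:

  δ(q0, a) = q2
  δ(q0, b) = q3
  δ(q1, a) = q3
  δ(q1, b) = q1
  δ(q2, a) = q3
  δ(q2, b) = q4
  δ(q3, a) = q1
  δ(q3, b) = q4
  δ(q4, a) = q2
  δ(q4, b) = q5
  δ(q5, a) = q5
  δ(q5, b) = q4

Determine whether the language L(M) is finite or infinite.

State q1 is reachable from the start and can reach an accepting state, and it lies on the cycle q1 → q1.
Traversing that cycle any number of times yields accepted strings of unbounded length, so the language is infinite.

infinite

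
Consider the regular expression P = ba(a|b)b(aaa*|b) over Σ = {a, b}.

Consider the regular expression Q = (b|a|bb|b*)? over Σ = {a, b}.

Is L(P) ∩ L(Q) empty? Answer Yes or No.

Yes

Converting the expression P to a DFA (subset construction, then merging equivalent states) gives the minimal DFA with states {p0, p1, p2, p3, p4, p5, p6, p7, p8}, start state p0, accepting states {p7, p8} and transitions p0: a→p1, b→p2; p1: a→p1, b→p1; p2: a→p3, b→p1; p3: a→p4, b→p4; p4: a→p1, b→p5; p5: a→p6, b→p7; p6: a→p8, b→p1; p7: a→p1, b→p1; p8: a→p8, b→p1.
Converting the expression Q to a DFA (subset construction, then merging equivalent states) gives the minimal DFA with states {q0, q1, q2, q3}, start state q0, accepting states {q0, q1, q2} and transitions q0: a→q1, b→q2; q1: a→q3, b→q3; q2: a→q3, b→q2; q3: a→q3, b→q3.
Exploring the product automaton P × Q from the start pair (p0, q0), following both machines on each input symbol, reaches 11 state pairs: (p0, q0), (p1, q1), (p2, q2), (p1, q3), (p3, q3), (p1, q2), (p4, q3), (p5, q3), (p6, q3), (p7, q3), (p8, q3).
P accepts in {p7, p8} and Q accepts in {q0, q1, q2}; no reachable pair has both components accepting, so no string drives both machines to acceptance simultaneously and L(P) ∩ L(Q) = ∅.
So no string is accepted by both, and the intersection is empty.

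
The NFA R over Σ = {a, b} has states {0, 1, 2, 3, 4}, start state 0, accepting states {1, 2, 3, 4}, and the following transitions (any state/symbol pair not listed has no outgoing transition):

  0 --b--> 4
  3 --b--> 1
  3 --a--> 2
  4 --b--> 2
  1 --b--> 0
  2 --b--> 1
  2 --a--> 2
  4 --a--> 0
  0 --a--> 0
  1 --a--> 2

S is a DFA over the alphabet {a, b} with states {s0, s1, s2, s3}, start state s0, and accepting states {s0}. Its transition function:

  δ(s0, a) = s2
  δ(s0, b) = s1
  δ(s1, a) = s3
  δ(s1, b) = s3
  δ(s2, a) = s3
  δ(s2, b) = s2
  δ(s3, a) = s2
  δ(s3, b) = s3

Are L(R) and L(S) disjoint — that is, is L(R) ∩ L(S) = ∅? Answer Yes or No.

Exploring the product automaton R × S from the start pair (0, s0), following both machines on each input symbol, reaches 10 state pairs: (0, s0), (0, s2), (4, s1), (0, s3), (4, s2), (2, s3), (4, s3), (2, s2), (1, s3), (1, s2).
R accepts in {1, 2, 3, 4} and S accepts in {s0}; no reachable pair has both components accepting, so no string drives both machines to acceptance simultaneously and L(R) ∩ L(S) = ∅.
So no string is accepted by both, and the intersection is empty.

Yes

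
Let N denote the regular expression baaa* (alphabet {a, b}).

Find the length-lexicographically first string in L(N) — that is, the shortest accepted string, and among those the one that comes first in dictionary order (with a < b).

By inspection of the expression, no string of length less than 3 matches, and baa is the lexicographically first match of length 3.

baa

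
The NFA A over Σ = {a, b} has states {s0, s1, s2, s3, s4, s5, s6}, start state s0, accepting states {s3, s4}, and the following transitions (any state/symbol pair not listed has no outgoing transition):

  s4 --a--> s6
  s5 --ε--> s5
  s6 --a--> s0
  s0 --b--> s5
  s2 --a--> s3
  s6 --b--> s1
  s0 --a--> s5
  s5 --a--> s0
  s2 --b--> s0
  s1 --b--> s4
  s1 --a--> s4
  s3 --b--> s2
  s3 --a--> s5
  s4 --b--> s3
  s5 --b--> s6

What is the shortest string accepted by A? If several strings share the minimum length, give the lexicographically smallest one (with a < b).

A breadth-first search from s0 reaches an accepting state first via the path s0 → s5 → s6 → s1 → s4 on input abba.
No string of length < 4 is accepted (BFS exhausts all shorter strings without reaching an accepting state), and abba is the lexicographically least accepting string of length 4.

abba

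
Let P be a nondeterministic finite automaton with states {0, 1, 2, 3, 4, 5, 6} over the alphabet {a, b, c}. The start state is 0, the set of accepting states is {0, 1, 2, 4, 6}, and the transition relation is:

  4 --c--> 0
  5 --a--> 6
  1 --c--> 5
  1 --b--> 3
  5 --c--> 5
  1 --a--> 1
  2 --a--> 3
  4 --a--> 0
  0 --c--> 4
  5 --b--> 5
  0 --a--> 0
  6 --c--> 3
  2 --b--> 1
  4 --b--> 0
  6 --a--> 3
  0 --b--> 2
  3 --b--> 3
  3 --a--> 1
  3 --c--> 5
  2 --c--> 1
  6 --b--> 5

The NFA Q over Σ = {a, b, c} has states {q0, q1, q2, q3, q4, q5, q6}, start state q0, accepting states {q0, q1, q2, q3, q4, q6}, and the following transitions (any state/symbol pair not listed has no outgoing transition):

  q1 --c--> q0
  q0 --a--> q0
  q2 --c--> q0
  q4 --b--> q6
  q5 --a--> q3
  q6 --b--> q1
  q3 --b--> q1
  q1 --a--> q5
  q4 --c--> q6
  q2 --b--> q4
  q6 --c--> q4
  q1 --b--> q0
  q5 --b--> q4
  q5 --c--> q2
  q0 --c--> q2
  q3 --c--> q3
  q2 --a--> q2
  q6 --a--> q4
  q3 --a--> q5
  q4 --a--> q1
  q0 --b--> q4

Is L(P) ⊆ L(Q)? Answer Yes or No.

The string baa is in L(P) but not in L(Q).
So L(P) ⊄ L(Q).

No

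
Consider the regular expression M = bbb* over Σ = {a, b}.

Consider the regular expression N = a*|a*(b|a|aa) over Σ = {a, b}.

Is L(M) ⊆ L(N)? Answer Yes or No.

The string bb is in L(M) but not in L(N).
So L(M) ⊄ L(N).

No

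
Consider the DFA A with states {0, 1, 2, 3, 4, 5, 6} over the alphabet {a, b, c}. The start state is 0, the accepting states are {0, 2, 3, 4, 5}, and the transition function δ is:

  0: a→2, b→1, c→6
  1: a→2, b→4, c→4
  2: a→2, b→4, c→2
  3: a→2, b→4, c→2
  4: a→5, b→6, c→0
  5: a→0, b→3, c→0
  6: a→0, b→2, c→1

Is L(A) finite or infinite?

State 2 is reachable from the start and can reach an accepting state, and it lies on the cycle 2 → 2.
Traversing that cycle any number of times yields accepted strings of unbounded length, so the language is infinite.

infinite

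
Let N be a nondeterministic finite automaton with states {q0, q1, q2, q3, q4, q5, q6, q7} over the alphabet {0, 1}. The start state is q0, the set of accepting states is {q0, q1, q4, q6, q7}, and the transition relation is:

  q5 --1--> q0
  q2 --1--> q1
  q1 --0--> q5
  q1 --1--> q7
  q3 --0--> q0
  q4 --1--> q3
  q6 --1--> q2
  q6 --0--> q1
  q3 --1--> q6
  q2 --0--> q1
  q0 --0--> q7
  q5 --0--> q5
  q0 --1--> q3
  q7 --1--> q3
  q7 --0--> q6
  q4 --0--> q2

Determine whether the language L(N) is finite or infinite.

State q0 is reachable from the start and can reach an accepting state, and it lies on the cycle q0 → q3 → q0.
Traversing that cycle any number of times yields accepted strings of unbounded length, so the language is infinite.

infinite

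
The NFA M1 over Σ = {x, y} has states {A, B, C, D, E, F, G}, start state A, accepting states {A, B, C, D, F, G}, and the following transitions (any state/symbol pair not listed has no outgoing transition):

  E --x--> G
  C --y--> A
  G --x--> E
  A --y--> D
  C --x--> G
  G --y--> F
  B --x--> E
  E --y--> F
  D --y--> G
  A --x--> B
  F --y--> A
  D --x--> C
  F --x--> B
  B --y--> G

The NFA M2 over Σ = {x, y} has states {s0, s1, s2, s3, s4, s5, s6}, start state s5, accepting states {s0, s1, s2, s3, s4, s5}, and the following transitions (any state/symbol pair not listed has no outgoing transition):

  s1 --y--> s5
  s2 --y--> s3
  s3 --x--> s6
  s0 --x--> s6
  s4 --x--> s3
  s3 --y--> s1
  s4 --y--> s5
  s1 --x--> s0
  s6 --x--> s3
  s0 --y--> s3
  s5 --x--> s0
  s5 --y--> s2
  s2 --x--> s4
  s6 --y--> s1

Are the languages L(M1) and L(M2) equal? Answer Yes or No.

Exploring the product automaton M1 × M2 from the start pair (A, s5), following both machines on each input symbol, reaches 7 state pairs: (A, s5), (B, s0), (D, s2), (E, s6), (G, s3), (C, s4), (F, s1).
M1 accepts in {A, B, C, D, F, G} and M2 accepts in {s0, s1, s2, s3, s4, s5}. In every reachable pair the two components are either both accepting — (A, s5), (B, s0), (D, s2), (G, s3), (C, s4), (F, s1) — or both non-accepting, so no string is accepted by exactly one of the machines: L(M1) \ L(M2) and L(M2) \ L(M1) are both empty.
Hence every string is accepted by M1 iff it is accepted by M2, and the two languages coincide.

Yes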